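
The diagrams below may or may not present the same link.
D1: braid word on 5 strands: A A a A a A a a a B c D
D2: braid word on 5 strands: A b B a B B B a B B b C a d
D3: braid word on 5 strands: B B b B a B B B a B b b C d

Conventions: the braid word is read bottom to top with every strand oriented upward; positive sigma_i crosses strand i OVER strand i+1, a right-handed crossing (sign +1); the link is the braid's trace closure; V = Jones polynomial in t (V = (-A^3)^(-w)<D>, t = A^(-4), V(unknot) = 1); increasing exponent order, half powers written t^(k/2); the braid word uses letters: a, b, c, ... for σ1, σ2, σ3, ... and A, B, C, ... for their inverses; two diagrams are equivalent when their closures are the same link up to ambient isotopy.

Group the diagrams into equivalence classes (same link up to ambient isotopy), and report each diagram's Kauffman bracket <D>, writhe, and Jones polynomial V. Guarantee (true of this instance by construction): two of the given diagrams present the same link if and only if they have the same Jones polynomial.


classes: {D1} | {D2, D3}
V(D1) = 1  [12 crossings, <D> = 1, w = 0]
V(D2) = t^-5 - 2t^-4 + 2t^-3 - 2t^-2 + 2t^-1 - 1 + t  (w -2, c 14, <D> = A^-10 - A^-6 + 2A^-2 - 2A^2 + 2A^6 - 2A^10 + A^14)
V(D3) = t^-5 - 2t^-4 + 2t^-3 - 2t^-2 + 2t^-1 - 1 + t  [14 crossings, <D> = A^-10 - A^-6 + 2A^-2 - 2A^2 + 2A^6 - 2A^10 + A^14, w = -2]
note: comparing 3 Jones polynomials yields 2 groups


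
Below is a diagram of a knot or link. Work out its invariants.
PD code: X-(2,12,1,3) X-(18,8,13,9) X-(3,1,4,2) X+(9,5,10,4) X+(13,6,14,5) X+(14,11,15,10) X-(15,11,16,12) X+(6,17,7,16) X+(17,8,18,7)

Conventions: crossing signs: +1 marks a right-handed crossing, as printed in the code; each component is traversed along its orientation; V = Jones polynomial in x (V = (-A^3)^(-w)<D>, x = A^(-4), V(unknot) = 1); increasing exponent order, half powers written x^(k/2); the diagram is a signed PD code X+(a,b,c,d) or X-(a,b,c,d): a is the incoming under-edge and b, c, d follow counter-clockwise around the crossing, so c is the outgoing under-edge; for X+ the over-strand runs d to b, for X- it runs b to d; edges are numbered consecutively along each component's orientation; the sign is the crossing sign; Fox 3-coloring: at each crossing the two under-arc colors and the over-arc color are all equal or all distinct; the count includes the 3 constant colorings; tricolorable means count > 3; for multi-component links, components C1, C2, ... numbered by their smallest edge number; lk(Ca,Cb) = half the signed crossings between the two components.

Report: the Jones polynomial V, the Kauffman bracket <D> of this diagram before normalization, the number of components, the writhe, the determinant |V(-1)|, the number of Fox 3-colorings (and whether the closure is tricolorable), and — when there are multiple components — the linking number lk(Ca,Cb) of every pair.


V(x) = x^-2 + 2 + x^2
bracket: -A^-5 - 2A^3 - A^11, w = +1
3 components, writhe +1, over 9 crossings
lk(C1,C2) = -1
linking number lk(C1,C3) = 0
lk(C2,C3): +1
det 4, colorings 3 of 3^9 — not tricolorable
observation: |V(-1)| = 4: so not tricolorable, since 3 does not divide 4


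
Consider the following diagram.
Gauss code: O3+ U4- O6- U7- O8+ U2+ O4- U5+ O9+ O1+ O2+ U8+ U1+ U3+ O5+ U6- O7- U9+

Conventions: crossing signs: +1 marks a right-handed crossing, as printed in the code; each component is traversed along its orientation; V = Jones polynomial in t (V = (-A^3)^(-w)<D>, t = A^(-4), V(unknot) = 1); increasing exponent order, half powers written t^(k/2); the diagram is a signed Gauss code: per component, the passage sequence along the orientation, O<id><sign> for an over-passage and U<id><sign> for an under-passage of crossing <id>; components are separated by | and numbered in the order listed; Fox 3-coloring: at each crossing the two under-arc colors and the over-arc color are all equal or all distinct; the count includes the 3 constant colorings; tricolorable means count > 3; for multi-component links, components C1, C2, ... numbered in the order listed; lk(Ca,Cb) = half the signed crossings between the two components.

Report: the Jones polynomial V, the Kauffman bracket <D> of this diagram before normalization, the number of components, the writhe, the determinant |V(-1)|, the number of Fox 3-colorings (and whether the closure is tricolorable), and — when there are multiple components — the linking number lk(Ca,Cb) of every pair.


Jones polynomial: V(t) = -t^-1 + 2 - t + 2t^2 - t^3 + t^4 - t^5
<D> = A^-11 - A^-7 + A^-3 - 2A + A^5 - 2A^9 + A^13; writhe +3
components 1, writhe +3 (9 crossings)
3-colorings: 9 of 3^9, det 9 — tricolorable
note: V spans 6 powers of t: at least 6 crossings in any diagram


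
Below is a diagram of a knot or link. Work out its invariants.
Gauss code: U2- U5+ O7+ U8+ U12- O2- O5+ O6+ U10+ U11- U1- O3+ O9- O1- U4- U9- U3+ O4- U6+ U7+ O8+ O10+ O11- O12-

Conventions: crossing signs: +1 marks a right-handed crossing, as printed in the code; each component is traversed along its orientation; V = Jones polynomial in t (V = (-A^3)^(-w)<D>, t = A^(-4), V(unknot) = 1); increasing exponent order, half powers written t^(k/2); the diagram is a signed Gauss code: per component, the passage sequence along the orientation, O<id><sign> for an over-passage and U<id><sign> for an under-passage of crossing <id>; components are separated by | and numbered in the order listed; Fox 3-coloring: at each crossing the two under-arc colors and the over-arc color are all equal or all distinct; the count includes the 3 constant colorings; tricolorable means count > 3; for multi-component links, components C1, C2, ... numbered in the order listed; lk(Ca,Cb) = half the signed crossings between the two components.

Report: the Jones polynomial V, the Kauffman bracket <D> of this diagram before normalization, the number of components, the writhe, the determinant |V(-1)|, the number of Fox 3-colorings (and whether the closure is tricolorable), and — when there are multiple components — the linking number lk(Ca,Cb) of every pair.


V = 1
<D> = 1 (w = 0)
1 component over 12 crossings, w = 0
3 Fox colorings among 3^12, |V(-1)| = 1: not tricolorable
why: w = 0 (over 12 crossings) is diagram-only; (-A^3)^(0) removes it from V


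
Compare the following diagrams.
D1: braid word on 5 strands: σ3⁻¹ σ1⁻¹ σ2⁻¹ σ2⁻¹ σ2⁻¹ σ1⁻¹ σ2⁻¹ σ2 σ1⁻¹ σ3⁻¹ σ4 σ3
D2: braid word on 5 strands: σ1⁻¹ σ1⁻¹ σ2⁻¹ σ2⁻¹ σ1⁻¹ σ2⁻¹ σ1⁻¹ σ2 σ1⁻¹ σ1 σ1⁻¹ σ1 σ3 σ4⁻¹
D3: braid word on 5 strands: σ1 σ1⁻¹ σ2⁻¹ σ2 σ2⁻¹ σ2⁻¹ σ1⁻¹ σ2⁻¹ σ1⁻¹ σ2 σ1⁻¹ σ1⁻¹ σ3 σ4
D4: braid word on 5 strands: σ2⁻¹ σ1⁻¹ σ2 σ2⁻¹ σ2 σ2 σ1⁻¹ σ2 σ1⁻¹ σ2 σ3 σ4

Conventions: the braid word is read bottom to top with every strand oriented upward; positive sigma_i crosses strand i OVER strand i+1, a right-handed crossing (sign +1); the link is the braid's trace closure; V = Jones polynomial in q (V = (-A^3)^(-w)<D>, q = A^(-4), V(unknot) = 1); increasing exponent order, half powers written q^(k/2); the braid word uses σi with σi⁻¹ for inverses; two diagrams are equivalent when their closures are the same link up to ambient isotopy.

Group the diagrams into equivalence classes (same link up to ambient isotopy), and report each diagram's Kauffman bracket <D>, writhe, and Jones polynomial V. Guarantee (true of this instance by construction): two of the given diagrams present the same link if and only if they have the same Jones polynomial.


grouping into links: {D1, D2, D3} | {D4}
V(D1) = q^-8 - 2q^-7 + q^-6 - 2q^-5 + 2q^-4 + q^-2  (w -6, c 12, <D> = A^-10 + 2A^-2 - 2A^2 + A^6 - 2A^10 + A^14)
D2 (bracket A^-10 + 2A^-2 - 2A^2 + A^6 - 2A^10 + A^14; 14 crossings at w = -6): V = q^-8 - 2q^-7 + q^-6 - 2q^-5 + 2q^-4 + q^-2
V(D3) = q^-8 - 2q^-7 + q^-6 - 2q^-5 + 2q^-4 + q^-2  [14 crossings, <D> = A^-4 + 2A^4 - 2A^8 + A^12 - 2A^16 + A^20, w = -4]
D4 (bracket -A^-6 + 2A^-2 - 2A^2 + 3A^6 - 2A^10 + 2A^14 - A^18; 12 crossings at w = +2): V = -q^-3 + 2q^-2 - 2q^-1 + 3 - 2q + 2q^2 - q^3
key observation: 2 values of V(q) split the 4 diagrams


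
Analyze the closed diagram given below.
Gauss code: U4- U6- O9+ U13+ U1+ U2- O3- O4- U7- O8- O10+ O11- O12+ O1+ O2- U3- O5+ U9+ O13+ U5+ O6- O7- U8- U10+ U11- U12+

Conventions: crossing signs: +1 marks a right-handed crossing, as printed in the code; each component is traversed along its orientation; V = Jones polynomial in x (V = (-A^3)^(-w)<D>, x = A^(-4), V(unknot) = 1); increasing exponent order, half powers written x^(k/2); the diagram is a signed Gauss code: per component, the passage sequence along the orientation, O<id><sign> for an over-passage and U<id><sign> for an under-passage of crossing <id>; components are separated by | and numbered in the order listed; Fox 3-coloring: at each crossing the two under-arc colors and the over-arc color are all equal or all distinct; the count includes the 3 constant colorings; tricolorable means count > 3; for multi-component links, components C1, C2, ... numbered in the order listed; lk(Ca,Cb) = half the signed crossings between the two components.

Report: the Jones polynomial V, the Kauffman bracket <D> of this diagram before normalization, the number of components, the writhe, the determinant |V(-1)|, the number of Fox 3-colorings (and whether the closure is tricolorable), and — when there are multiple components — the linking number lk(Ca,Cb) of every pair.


V = -x^-3 + 2x^-2 - 2x^-1 + 3 - 2x + 2x^2 - x^3
<D> = A^-15 - 2A^-11 + 2A^-7 - 3A^-3 + 2A - 2A^5 + A^9 (w = -1)
1 component over 13 crossings, w = -1
3 Fox colorings among 3^13, |V(-1)| = 13: not tricolorable
why: w = -1 (over 13 crossings) is diagram-only; (-A^3)^(1) removes it from V


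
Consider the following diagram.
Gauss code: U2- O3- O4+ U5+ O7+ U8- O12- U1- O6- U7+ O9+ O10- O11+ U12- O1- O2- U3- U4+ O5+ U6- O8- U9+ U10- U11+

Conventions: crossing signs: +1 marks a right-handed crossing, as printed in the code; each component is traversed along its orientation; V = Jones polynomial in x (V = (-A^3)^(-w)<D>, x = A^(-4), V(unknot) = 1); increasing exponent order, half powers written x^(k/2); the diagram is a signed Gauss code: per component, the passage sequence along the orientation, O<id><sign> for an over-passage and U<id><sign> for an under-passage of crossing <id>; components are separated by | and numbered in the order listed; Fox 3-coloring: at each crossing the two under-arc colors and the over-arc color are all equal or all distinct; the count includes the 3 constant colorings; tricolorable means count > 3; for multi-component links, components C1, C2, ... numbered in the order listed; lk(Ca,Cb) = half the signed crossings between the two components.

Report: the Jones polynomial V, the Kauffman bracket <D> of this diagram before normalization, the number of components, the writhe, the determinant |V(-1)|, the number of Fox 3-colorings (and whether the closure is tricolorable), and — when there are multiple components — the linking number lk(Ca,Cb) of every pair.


V(x) = x^-5 - 2x^-4 + 2x^-3 - 2x^-2 + 2x^-1 - 1 + x
bracket: A^-10 - A^-6 + 2A^-2 - 2A^2 + 2A^6 - 2A^10 + A^14, w = -2
1 component, writhe -2, over 12 crossings
det 11, colorings 3 of 3^12 — not tricolorable
observation: |V(-1)| = 11: so not tricolorable, since 3 does not divide 11


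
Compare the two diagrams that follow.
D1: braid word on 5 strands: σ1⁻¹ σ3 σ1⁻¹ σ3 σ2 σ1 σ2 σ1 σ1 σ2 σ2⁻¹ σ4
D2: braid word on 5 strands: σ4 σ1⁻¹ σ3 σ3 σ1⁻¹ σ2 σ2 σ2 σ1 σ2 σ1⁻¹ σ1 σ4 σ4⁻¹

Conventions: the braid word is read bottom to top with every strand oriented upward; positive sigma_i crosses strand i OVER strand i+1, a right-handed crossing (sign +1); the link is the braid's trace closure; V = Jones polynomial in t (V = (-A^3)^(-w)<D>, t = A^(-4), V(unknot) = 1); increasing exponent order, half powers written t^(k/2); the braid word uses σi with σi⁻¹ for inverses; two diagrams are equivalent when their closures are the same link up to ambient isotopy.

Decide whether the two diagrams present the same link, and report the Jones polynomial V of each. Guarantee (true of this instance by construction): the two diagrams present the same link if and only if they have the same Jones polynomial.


equivalent: yes
D1 (bracket A^-2 + 2A^6 + A^14; 12 crossings at w = +6): V = t + 2t^3 + t^5
D2 (bracket A^-2 + 2A^6 + A^14; 14 crossings at w = +6): V = t + 2t^3 + t^5
key observation: one V(t) for all 2 diagrams — one class (guaranteed)


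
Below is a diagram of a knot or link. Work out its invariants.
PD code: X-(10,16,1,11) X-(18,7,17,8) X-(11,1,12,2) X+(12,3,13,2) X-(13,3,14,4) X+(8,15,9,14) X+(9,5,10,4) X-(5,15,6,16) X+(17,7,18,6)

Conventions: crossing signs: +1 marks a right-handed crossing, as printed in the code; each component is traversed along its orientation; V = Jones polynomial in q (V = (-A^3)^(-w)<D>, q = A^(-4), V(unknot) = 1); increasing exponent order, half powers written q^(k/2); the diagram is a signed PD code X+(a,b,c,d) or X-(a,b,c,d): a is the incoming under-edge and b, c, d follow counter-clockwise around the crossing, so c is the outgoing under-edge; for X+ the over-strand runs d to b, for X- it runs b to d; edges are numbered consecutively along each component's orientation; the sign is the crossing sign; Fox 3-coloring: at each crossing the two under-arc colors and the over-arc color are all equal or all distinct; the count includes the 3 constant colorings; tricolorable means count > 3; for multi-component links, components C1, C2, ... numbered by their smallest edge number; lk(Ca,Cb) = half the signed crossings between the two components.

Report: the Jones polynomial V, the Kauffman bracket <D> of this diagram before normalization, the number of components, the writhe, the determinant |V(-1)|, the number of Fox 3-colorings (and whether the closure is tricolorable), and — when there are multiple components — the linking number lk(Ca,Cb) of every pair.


V(q) = q^-3 + q^-2 + q^-1 + 1
bracket: -A^-3 - A - A^5 - A^9, w = -1
3 components, writhe -1, over 9 crossings
lk(C1,C2) = -1
linking number lk(C1,C3) = 0
lk(C2,C3): 0
det 0, colorings 9 of 3^9 — tricolorable
observation: w = -1 (over 9 crossings) is diagram-only; (-A^3)^(1) removes it from V


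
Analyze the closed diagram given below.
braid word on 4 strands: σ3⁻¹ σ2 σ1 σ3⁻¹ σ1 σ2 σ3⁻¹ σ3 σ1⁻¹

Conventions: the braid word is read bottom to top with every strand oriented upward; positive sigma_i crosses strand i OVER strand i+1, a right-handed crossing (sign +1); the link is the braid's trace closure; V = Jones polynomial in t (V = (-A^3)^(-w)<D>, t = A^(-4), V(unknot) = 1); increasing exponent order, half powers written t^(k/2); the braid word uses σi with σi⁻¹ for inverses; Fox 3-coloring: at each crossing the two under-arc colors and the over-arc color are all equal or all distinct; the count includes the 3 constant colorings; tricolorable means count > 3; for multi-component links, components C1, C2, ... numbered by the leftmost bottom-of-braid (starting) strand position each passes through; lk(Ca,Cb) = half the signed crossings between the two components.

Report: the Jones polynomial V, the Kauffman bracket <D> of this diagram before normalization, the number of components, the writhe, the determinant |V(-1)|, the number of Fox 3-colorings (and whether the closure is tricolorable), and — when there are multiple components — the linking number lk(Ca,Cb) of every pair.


V = t^-2 - t^-1 + 2 - 2t + t^2 - t^3 + t^4
<D> = -A^-13 + A^-9 - A^-5 + 2A^-1 - 2A^3 + A^7 - A^11 (w = +1)
1 component over 9 crossings, w = +1
9 Fox colorings among 3^9, |V(-1)| = 9: tricolorable
why: |V(-1)| = 9: so tricolorable, since 3 divides 9


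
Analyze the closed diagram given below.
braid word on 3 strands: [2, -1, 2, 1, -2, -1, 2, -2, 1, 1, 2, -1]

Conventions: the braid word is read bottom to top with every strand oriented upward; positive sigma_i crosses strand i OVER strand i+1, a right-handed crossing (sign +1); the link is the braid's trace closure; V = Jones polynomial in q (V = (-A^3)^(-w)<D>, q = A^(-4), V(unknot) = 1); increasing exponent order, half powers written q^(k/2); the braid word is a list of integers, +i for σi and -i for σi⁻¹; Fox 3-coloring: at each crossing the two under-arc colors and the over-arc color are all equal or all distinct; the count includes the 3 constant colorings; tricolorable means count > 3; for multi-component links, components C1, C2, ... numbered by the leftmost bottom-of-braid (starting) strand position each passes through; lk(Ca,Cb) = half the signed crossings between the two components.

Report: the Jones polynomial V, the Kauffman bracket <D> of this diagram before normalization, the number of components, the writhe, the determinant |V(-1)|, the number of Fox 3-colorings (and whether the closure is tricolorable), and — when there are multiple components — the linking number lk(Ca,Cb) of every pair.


V = -q^-1 + 2 - q + 2q^2 - q^3 + q^4 - q^5
<D> = -A^-14 + A^-10 - A^-6 + 2A^-2 - A^2 + 2A^6 - A^10 (w = +2)
1 component over 12 crossings, w = +2
9 Fox colorings among 3^12, |V(-1)| = 9: tricolorable
why: inverse pairs cancel, leaving σ2 σ1⁻¹ σ2 σ1 σ2⁻¹ σ1 σ2 σ1⁻¹


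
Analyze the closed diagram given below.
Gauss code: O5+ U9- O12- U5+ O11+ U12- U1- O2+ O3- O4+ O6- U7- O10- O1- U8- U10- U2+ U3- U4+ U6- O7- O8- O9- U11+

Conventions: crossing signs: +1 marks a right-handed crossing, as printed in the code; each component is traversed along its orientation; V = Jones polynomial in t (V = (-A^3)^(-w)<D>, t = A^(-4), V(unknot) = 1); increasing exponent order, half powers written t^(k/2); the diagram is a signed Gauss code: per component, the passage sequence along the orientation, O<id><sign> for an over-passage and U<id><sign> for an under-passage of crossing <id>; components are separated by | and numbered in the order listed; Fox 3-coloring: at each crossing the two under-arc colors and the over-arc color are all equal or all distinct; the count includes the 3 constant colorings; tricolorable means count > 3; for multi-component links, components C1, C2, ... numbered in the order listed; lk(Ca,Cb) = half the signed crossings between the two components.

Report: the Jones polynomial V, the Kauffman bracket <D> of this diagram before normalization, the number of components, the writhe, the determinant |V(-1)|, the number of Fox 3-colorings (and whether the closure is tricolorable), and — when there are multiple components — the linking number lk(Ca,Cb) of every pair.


V = -t^-6 + 2t^-5 - 2t^-4 + 3t^-3 - 3t^-2 + 2t^-1 - 1 + t
<D> = A^-16 - A^-12 + 2A^-8 - 3A^-4 + 3 - 2A^4 + 2A^8 - A^12 (w = -4)
1 component over 12 crossings, w = -4
9 Fox colorings among 3^12, |V(-1)| = 15: tricolorable
why: the span of V is 7, forcing >= 7 crossings in any diagram


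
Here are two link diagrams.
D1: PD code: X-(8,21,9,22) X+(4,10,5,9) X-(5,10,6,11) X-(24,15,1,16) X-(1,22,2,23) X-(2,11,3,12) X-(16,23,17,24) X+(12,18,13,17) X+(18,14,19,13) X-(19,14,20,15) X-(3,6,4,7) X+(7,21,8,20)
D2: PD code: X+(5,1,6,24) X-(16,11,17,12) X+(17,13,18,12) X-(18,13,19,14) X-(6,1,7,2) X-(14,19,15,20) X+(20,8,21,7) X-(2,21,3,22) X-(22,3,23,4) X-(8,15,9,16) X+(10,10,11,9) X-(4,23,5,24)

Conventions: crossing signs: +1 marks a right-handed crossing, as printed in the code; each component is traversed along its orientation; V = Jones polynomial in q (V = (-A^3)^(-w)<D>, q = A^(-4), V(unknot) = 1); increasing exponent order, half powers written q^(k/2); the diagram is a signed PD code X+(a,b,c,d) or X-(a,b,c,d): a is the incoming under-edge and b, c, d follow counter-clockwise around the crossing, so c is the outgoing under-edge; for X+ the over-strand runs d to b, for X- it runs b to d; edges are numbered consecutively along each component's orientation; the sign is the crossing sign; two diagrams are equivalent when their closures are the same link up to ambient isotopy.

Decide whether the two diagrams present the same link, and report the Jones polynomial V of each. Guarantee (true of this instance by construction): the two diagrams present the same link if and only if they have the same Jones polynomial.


equivalent: no
D1 (bracket A^-12; 12 crossings at w = -4): V = 1
V(D2) = q^-8 - 2q^-7 + q^-6 - 2q^-5 + 2q^-4 + q^-2  [12 crossings, <D> = A^-4 + 2A^4 - 2A^8 + A^12 - 2A^16 + A^20, w = -4]
observation: 2 values of V(q) split the 2 diagrams


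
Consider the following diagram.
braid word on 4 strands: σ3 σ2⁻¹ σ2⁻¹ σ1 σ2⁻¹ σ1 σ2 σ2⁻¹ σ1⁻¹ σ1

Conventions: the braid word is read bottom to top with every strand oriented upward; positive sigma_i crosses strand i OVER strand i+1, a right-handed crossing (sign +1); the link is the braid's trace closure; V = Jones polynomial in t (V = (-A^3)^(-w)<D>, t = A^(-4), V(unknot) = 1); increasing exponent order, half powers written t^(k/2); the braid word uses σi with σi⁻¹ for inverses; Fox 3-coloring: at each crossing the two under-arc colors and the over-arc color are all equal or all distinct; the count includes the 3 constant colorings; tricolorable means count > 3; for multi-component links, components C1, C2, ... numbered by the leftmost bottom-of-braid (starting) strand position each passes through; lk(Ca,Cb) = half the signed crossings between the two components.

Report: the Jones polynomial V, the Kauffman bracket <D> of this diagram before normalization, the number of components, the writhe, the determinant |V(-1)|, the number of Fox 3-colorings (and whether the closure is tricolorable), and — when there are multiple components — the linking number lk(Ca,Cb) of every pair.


V(t) = t^(-7/2) - 2t^(-5/2) + t^(-3/2) - 2t^(-1/2) + t^(1/2) - t^(3/2)
bracket: -A^-6 + A^-2 - 2A^2 + A^6 - 2A^10 + A^14, w = 0
2 components, writhe 0, over 10 crossings
lk(C1,C2) = 0
det 8, colorings 3 of 3^10 — not tricolorable
observation: free reduction leaves σ3 σ2⁻¹ σ2⁻¹ σ1 σ2⁻¹ σ1 of the original 10 letters


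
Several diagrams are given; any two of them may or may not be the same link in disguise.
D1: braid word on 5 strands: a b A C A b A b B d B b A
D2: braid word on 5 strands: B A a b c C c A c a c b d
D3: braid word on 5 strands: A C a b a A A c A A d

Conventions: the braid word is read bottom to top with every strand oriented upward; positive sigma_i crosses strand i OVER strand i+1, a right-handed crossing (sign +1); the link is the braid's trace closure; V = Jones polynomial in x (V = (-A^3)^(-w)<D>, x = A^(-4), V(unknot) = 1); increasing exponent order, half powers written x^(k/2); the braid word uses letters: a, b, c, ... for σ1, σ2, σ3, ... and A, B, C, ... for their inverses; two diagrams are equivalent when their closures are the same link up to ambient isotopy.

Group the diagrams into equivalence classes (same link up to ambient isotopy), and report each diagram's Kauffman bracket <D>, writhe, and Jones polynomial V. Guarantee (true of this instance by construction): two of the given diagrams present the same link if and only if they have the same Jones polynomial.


grouping into links: {D1} | {D2} | {D3}
V(D1) = x^(-7/2) - 2x^(-5/2) + x^(-3/2) - 2x^(-1/2) + x^(1/2) - x^(3/2)  (w -1, c 13, <D> = A^-9 - A^-5 + 2A^-1 - A^3 + 2A^7 - A^11)
V(D2) = -x^(1/2) - x^(3/2) - x^(5/2) + x^(9/2)  (w +5, c 13, <D> = -A^-3 + A^5 + A^9 + A^13)
D3 (bracket A^-1 + A^3 + A^7 - A^15; 11 crossings at w = -1): V = x^(-9/2) - x^(-5/2) - x^(-3/2) - x^(-1/2)
why: 3 values of V(x) split the 3 diagrams


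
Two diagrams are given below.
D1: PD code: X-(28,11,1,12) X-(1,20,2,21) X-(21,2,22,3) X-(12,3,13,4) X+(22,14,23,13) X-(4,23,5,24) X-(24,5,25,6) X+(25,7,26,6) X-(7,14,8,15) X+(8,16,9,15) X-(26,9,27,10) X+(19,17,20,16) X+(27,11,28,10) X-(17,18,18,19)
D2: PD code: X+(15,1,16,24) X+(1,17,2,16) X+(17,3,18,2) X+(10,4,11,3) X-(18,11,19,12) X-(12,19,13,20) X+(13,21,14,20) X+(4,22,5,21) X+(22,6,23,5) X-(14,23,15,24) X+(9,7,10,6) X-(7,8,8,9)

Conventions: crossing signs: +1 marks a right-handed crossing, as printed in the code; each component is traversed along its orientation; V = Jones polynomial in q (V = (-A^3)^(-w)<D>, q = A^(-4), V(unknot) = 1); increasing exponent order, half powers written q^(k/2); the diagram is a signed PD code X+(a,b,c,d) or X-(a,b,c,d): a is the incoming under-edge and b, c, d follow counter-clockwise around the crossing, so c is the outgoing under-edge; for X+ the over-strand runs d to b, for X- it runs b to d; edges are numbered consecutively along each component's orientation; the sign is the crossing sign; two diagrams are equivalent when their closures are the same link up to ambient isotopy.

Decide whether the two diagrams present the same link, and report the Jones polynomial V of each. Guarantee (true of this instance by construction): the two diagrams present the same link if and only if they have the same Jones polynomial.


equivalent: no
V(D1) = -q^-6 + q^-5 - q^-4 + 2q^-3 - q^-2 + q^-1  (w -4, c 14, <D> = A^-8 - A^-4 + 2 - A^4 + A^8 - A^12)
V(D2) = q - q^2 + 2q^3 - q^4 + q^5 - q^6  [12 crossings, <D> = -A^-12 + A^-8 - A^-4 + 2 - A^4 + A^8, w = +4]
key observation: comparing 2 Jones polynomials yields 2 groups


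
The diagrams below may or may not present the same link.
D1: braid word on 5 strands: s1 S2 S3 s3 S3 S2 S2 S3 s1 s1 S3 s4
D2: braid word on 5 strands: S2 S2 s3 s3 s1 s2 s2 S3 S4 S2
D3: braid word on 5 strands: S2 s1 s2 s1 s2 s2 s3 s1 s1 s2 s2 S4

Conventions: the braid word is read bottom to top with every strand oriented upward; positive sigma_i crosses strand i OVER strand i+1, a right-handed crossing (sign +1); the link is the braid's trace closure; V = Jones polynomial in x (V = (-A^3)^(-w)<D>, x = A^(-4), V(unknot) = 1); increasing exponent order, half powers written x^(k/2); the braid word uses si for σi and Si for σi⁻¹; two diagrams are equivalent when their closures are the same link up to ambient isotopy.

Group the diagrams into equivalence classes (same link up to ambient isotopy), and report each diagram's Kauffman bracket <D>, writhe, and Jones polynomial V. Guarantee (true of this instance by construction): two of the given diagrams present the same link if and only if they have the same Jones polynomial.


classes: {D1} | {D2} | {D3}
V(D1) = -x^-6 + x^-5 - 2x^-4 + 3x^-3 - 2x^-2 + 3x^-1 - 1 + x - x^2  [12 crossings, <D> = -A^-14 + A^-10 - A^-6 + 3A^-2 - 2A^2 + 3A^6 - 2A^10 + A^14 - A^18, w = -2]
V(D2) = -x^-3 + 2x^-2 - 2x^-1 + 3 - 2x + 2x^2 - x^3  [10 crossings, <D> = -A^-12 + 2A^-8 - 2A^-4 + 3 - 2A^4 + 2A^8 - A^12, w = 0]
V(D3) = x^3 + x^5 - x^8  (w +8, c 12, <D> = -A^-8 + A^4 + A^12)
insight: 3 classes among 3 diagrams; unequal V(x) rules out equality


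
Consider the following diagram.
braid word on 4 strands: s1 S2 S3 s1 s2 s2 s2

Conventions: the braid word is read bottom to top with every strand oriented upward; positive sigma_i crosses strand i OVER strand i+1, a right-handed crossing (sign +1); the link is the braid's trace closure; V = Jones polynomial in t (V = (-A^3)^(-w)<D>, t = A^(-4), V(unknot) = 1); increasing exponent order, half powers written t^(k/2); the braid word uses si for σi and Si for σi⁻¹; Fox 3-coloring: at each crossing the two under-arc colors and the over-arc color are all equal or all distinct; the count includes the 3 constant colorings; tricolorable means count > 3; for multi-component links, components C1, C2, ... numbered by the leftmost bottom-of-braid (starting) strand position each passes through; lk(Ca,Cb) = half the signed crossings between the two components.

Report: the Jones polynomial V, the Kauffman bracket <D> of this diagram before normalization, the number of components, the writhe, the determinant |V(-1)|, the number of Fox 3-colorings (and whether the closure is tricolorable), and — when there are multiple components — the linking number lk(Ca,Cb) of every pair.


V = t - t^2 + 2t^3 - t^4 + t^5 - t^6
<D> = A^-15 - A^-11 + A^-7 - 2A^-3 + A - A^5 (w = +3)
1 component over 7 crossings, w = +3
3 Fox colorings among 3^7, |V(-1)| = 7: not tricolorable
why: the span of V is 5, forcing >= 5 crossings in any diagram


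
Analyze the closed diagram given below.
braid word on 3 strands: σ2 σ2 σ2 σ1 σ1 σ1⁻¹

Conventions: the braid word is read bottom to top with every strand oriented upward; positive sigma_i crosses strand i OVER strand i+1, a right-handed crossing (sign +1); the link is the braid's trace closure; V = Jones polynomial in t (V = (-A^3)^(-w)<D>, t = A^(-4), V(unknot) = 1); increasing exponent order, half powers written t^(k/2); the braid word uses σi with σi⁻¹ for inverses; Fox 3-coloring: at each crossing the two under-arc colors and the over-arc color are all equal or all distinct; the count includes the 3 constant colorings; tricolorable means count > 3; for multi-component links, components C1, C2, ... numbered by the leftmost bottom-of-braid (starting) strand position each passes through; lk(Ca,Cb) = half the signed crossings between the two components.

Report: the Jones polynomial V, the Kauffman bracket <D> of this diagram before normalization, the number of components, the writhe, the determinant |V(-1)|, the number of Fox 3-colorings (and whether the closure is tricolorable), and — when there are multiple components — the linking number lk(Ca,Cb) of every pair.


V = t + t^3 - t^4
<D> = -A^-4 + 1 + A^8 (w = +4)
1 component over 6 crossings, w = +4
9 Fox colorings among 3^6, |V(-1)| = 3: tricolorable
why: w = +4 shifts under R1 moves; the (-A^3)^(-4) factor cancels that in V


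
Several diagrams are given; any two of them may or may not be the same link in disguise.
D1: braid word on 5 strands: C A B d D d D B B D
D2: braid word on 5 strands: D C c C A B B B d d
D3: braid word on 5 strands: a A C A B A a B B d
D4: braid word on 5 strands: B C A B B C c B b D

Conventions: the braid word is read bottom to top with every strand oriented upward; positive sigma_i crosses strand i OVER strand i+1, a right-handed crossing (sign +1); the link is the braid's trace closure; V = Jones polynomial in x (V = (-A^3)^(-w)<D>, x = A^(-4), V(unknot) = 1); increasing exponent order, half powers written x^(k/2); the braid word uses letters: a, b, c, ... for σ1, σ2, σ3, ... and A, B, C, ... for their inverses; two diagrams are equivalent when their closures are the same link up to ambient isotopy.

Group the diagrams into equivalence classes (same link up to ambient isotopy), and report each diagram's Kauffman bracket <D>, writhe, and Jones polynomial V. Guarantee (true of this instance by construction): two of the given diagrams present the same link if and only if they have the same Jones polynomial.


equivalence classes: {D1, D2, D3, D4}
D1 (bracket A^-14 + A^-6 - A^-2; 10 crossings at w = -6): V = -x^-4 + x^-3 + x^-1
V(D2) = -x^-4 + x^-3 + x^-1  [10 crossings, <D> = A^-8 + 1 - A^4, w = -4]
V(D3) = -x^-4 + x^-3 + x^-1  (w -4, c 10, <D> = A^-8 + 1 - A^4)
V(D4) = -x^-4 + x^-3 + x^-1  [10 crossings, <D> = A^-14 + A^-6 - A^-2, w = -6]
key observation: one V(x) for all 4 diagrams — one class (guaranteed)


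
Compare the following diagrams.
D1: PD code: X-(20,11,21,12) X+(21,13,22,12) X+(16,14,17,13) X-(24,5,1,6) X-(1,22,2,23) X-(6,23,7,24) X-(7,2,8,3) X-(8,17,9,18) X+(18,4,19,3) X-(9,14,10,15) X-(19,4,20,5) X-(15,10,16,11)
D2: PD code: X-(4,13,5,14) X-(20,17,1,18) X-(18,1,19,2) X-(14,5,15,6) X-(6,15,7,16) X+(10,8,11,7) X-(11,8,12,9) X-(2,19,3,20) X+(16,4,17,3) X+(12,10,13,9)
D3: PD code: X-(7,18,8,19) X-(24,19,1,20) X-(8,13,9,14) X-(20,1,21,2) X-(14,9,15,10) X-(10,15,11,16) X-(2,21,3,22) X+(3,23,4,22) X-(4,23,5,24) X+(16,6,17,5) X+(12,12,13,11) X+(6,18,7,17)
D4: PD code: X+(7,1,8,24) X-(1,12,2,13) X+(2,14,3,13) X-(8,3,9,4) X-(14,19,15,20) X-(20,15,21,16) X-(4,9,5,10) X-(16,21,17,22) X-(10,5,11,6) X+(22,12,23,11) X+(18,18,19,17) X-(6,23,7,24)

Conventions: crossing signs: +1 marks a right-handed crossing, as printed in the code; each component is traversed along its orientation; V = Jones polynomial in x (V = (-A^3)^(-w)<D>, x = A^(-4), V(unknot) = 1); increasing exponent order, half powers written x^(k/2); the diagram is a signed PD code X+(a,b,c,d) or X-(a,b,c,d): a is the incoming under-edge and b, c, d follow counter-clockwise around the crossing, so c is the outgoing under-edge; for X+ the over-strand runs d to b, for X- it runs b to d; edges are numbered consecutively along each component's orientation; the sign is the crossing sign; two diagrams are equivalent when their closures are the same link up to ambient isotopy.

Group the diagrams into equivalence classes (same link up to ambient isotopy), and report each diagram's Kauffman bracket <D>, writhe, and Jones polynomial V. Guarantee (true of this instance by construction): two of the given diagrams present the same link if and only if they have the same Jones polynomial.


equivalence classes: {D1} | {D2, D3, D4}
D1 (bracket A^-14 + A^-6 - A^-2; 12 crossings at w = -6): V = -x^-4 + x^-3 + x^-1
V(D2) = x^-8 - 2x^-7 + x^-6 - 2x^-5 + 2x^-4 + x^-2  (w -4, c 10, <D> = A^-4 + 2A^4 - 2A^8 + A^12 - 2A^16 + A^20)
D3 (bracket A^-4 + 2A^4 - 2A^8 + A^12 - 2A^16 + A^20; 12 crossings at w = -4): V = x^-8 - 2x^-7 + x^-6 - 2x^-5 + 2x^-4 + x^-2
V(D4) = x^-8 - 2x^-7 + x^-6 - 2x^-5 + 2x^-4 + x^-2  [12 crossings, <D> = A^-4 + 2A^4 - 2A^8 + A^12 - 2A^16 + A^20, w = -4]
key observation: comparing 4 Jones polynomials yields 2 groups


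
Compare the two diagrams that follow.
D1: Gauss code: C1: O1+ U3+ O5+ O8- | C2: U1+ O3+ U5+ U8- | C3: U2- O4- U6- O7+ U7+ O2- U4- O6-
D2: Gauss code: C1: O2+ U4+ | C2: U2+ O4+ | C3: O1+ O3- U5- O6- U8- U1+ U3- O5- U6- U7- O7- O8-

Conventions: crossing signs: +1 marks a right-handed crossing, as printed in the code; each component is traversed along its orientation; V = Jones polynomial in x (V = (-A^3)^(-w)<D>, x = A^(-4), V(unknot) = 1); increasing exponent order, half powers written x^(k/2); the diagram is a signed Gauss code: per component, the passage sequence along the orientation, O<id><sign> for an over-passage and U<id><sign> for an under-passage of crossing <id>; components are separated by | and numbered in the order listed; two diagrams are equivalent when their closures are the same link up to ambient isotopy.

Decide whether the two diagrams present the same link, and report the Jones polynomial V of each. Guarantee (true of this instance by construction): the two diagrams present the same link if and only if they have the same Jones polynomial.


equivalent: yes
D1 (bracket A^-8 + A^-4 + 2 + A^4 - A^16; 8 crossings at w = 0): V = -x^-4 + x^-1 + 2 + x + x^2
D2 (bracket A^-14 + A^-10 + 2A^-6 + A^-2 - A^10; 8 crossings at w = -2): V = -x^-4 + x^-1 + 2 + x + x^2
key observation: all 2 diagrams share one V(x), hence one class


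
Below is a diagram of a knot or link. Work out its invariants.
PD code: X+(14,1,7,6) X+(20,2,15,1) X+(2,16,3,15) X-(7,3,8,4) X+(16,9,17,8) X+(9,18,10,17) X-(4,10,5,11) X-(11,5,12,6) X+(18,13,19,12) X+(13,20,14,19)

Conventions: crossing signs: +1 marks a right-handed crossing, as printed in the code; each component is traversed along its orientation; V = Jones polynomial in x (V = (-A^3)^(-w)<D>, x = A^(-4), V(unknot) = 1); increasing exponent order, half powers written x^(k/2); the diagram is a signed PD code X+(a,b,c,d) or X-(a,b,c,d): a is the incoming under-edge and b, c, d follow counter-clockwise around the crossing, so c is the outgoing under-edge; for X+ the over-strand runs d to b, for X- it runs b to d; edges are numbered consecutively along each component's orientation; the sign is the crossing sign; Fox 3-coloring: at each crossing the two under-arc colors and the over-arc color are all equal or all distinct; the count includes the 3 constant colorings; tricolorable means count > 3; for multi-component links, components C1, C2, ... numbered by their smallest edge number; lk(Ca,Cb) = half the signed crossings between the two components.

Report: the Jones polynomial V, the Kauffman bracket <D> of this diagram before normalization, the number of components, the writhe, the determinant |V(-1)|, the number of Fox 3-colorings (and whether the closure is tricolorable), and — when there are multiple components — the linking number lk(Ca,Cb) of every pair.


V(x) = 2x - x^2 + 3x^3 - 2x^4 + 2x^5 - x^6 + x^7
bracket: A^-16 - A^-12 + 2A^-8 - 2A^-4 + 3 - A^4 + 2A^8, w = +4
3 components, writhe +4, over 10 crossings
lk(C1,C2) = -1
linking number lk(C1,C3) = +1
lk(C2,C3): +2
det 12, colorings 9 of 3^10 — tricolorable
observation: w = +4 (over 10 crossings) is diagram-only; (-A^3)^(-4) removes it from V


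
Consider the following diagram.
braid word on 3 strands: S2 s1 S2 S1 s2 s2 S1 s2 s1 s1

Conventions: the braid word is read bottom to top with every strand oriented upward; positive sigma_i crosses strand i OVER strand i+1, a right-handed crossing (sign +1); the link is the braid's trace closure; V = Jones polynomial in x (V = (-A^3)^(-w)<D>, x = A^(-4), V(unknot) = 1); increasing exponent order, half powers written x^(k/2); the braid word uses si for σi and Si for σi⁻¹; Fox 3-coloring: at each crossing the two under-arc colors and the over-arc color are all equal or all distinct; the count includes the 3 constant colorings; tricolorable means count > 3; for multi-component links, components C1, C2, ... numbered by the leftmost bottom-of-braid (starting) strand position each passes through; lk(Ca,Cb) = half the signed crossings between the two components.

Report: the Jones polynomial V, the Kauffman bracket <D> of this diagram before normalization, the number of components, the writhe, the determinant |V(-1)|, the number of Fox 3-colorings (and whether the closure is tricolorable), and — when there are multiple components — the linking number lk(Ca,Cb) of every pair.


V(x) = -x^-2 + 2x^-1 - 2 + 4x - 4x^2 + 4x^3 - 3x^4 + 2x^5 - x^6
bracket: -A^-18 + 2A^-14 - 3A^-10 + 4A^-6 - 4A^-2 + 4A^2 - 2A^6 + 2A^10 - A^14, w = +2
1 component, writhe +2, over 10 crossings
det 23, colorings 3 of 3^10 — not tricolorable
observation: |V(-1)| = 23: so not tricolorable, since 3 does not divide 23


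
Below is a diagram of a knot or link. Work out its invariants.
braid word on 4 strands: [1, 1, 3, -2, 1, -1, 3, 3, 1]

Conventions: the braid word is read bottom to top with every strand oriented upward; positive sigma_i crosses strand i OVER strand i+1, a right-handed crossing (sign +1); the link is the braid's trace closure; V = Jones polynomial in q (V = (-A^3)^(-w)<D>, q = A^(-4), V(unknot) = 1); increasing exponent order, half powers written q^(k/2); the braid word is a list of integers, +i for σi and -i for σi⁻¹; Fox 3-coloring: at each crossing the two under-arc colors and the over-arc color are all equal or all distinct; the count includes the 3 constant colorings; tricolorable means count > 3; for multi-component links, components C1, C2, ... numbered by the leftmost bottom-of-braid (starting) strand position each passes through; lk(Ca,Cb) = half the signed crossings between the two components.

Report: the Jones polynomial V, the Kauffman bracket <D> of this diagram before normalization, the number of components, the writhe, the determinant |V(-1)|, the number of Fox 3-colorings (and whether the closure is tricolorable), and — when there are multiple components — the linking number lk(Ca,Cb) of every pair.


Jones polynomial: V(q) = q^2 + 2q^4 - 2q^5 + q^6 - 2q^7 + q^8
<D> = -A^-17 + 2A^-13 - A^-9 + 2A^-5 - 2A^-1 - A^7; writhe +5
components 1, writhe +5 (9 crossings)
3-colorings: 27 of 3^9, det 9 — tricolorable
note: |V(-1)| = 9: so tricolorable, since 3 divides 9


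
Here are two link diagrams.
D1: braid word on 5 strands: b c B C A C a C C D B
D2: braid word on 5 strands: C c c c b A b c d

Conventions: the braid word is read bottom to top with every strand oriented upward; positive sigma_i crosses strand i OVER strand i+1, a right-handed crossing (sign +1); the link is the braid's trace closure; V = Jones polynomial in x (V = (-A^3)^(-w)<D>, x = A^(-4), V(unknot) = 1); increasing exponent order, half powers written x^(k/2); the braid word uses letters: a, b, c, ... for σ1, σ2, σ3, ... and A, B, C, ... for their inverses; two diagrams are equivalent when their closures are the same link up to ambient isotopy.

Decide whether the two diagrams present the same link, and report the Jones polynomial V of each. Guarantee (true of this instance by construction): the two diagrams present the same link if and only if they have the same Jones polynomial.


equivalent: no
V(D1) = x^(-9/2) - x^(-5/2) - x^(-3/2) - x^(-1/2)  (w -5, c 11, <D> = A^-13 + A^-9 + A^-5 - A^3)
D2 (bracket -A^-11 + A^-7 - A^-3 + 2A + A^9; 9 crossings at w = +5): V = -x^(3/2) - 2x^(7/2) + x^(9/2) - x^(11/2) + x^(13/2)
why: 2 values of V(x) split the 2 diagrams
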